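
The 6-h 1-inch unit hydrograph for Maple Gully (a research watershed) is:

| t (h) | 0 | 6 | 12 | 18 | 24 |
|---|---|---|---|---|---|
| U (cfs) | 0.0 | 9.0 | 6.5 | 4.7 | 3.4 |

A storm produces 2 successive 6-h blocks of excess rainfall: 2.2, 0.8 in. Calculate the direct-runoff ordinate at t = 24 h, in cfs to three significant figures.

Q ≈ 11.2 cfs

By discrete convolution, Q_j = Σ (P_i / 1 in) · U_{j−i}.
At t = 24 h (j=4): Q = (2.2/1)·3.4 + (0.8/1)·4.7 = 11.2 cfs.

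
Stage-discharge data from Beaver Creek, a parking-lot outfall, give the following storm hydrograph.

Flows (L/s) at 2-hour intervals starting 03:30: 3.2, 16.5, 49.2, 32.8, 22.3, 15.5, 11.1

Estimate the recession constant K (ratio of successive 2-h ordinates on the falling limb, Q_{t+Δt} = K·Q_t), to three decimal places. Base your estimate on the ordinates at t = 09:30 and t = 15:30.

K ≈ 0.697

Using the recession-limb readings at t = 09:30 and t = 15:30: Q falls from 32.8 to 11.1 L/s over 3 intervals.
K = (Q₂/Q₁)^(1/3) = (11.1/32.8)^(1/3) = 0.697.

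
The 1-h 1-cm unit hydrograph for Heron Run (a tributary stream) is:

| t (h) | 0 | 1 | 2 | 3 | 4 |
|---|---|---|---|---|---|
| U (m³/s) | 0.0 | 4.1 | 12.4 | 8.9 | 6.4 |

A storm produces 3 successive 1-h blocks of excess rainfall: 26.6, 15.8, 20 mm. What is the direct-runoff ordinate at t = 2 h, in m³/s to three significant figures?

Q ≈ 39.5 m³/s

By discrete convolution, Q_j = Σ (P_i / 10 mm) · U_{j−i}.
At t = 2 h (j=2): Q = (26.6/10)·12.4 + (15.8/10)·4.1 + (20/10)·0.0 = 39.5 m³/s.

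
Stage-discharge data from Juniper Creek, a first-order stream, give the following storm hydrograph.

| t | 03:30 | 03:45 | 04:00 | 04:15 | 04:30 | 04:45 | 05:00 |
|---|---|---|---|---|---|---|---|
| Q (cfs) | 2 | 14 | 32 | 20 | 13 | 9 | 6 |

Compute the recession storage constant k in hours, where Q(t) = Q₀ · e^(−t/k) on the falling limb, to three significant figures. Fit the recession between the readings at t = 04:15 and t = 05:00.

On the falling limb, Q drops from 20 to 6 cfs between t = 04:15 and t = 05:00 (Δt = 0.75 h).
k = −Δt / ln(Q₂/Q₁) = −0.75 / ln(6/20) = 0.623 h.

k ≈ 0.623 h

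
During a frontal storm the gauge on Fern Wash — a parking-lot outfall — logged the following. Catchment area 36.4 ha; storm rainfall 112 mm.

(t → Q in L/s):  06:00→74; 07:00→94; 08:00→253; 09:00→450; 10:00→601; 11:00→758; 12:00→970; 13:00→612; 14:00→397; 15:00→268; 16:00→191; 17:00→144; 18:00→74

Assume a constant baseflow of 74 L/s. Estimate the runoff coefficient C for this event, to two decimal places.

C ≈ 0.35

ΣQ_DR = 3924 L/s; V = ΣQ_DR·Δt = 1.413 × 10^7 L.
Runoff depth d = V / A = 38.81 mm.
C = d / P = 38.81 / 112 = 0.35.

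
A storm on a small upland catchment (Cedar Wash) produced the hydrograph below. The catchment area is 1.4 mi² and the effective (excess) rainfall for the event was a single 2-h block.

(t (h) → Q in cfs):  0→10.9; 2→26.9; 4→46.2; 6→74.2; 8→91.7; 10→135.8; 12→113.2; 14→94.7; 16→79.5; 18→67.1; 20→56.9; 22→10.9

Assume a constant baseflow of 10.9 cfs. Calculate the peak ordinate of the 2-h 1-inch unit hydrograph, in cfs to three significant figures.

Direct runoff: 0.0, 16.0, 35.3, 63.3, 80.8, 124.9, 102.3, 83.8, 68.6, 56.2, 46.0, 0.0 cfs; ΣQ_DR = 677.2 cfs, peak = 124.9 cfs.
Runoff depth d = ΣQ_DR·Δt / A = 677.2 × 7200 / (1.4 mi²) = 1.499 in.
The 1-inch UH is the DRH scaled by (1 in)/d, so U_p = 124.9 × 1/1.499 = 83.3 cfs.

U_p ≈ 83.3 cfs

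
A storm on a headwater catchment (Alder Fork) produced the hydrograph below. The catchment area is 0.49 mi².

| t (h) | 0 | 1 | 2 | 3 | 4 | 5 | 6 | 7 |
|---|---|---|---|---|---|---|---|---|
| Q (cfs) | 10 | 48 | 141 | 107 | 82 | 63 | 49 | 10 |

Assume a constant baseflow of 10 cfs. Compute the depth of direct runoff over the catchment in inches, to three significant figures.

Direct runoff: 0.0, 38.0, 131.0, 97.0, 72.0, 53.0, 39.0, 0.0 cfs; ΣQ_DR = 430.0 cfs.
V = ΣQ_DR · Δt = 430.0 × 3600 s = 1.548 × 10^6 ft³.
Over A = 0.49 mi², depth = V / A = 1.36 in.

d ≈ 1.36 in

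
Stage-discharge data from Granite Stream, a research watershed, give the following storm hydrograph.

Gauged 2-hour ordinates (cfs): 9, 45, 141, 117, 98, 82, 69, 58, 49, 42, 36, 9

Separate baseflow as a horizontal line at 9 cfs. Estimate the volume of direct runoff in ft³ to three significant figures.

V ≈ 4.66 × 10^6 ft³

Direct-runoff ordinates (Q − Q_b): 0.0, 36.0, 132.0, 108.0, 89.0, 73.0, 60.0, 49.0, 40.0, 33.0, 27.0, 0.0 cfs.
ΣQ_DR = 647.0 cfs.
With Δt = 2 h = 7200 s, V = ΣQ_DR · Δt = 647.0 × 7200 = 4.66 × 10^6 ft³.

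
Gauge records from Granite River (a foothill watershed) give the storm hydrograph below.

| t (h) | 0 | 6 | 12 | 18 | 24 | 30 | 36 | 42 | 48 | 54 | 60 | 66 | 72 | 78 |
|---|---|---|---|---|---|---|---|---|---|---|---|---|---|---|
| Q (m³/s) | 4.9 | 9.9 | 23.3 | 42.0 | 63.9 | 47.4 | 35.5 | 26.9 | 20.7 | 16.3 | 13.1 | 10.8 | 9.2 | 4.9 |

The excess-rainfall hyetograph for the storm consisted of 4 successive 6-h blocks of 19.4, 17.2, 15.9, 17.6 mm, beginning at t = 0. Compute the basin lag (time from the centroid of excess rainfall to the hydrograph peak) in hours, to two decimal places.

t_L ≈ 12.29 h

Centroid of excess rainfall: t_c = Σ P_i·t̄_i / ΣP_i = 11.7133 h (block centres at 3, 9, 15, 21 h).
Hydrograph peak occurs at t = 24 h, so basin lag t_L = 24 − 11.7133 = 12.29 h.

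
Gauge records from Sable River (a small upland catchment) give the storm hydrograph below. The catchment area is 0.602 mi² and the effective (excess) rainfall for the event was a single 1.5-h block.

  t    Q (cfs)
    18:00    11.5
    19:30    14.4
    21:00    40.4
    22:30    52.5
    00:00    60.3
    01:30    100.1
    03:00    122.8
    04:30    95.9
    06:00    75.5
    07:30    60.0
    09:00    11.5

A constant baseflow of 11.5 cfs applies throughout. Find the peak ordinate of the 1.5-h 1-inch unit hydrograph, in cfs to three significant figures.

Direct runoff: 0.0, 2.9, 28.9, 41.0, 48.8, 88.6, 111.3, 84.4, 64.0, 48.5, 0.0 cfs; ΣQ_DR = 518.4 cfs, peak = 111.3 cfs.
Runoff depth d = ΣQ_DR·Δt / A = 518.4 × 5400 / (0.602 mi²) = 2.002 in.
The 1-inch UH is the DRH scaled by (1 in)/d, so U_p = 111.3 × 1/2.002 = 55.6 cfs.

U_p ≈ 55.6 cfs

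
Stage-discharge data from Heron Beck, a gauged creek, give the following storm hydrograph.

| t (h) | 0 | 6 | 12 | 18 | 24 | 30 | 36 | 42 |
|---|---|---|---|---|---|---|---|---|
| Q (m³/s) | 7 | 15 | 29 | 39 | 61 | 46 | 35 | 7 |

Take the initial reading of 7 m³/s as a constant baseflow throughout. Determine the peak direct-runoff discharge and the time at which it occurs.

Subtracting baseflow gives direct-runoff ordinates: 0.0, 8.0, 22.0, 32.0, 54.0, 39.0, 28.0, 0.0 m³/s.
The maximum is 54.0 m³/s, occurring at the reading for t = 24 h.

Q_p = 54.0 m³/s at t = 24 h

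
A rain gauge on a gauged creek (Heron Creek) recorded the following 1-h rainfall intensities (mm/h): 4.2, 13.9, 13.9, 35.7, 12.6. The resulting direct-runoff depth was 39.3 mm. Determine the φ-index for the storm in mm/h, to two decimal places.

Only the 4 blocks with intensity above φ contribute runoff: 13.9, 13.9, 35.7, 12.6 mm/h.
Σ(I−φ)·Δt = d  ⇒  (13.9+13.9+35.7+12.6 − 4φ)·1 = 39.3
φ = (76.10 − 39.3/1) / 4 = 9.20 mm/h.

φ ≈ 9.20 mm/h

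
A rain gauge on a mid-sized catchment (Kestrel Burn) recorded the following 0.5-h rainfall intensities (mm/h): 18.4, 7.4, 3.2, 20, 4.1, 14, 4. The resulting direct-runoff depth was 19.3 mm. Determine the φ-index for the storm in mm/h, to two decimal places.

φ ≈ 5.30 mm/h

Only the 4 blocks with intensity above φ contribute runoff: 18.4, 7.4, 20, 14 mm/h.
Σ(I−φ)·Δt = d  ⇒  (18.4+7.4+20+14 − 4φ)·0.5 = 19.3
φ = (59.80 − 19.3/0.5) / 4 = 5.30 mm/h.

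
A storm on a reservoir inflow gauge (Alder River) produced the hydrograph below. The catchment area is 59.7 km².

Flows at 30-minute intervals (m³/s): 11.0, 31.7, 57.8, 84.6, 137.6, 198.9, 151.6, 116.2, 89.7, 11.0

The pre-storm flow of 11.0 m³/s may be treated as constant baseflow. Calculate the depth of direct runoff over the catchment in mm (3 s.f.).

Direct runoff: 0.0, 20.7, 46.8, 73.6, 126.6, 187.9, 140.6, 105.2, 78.7, 0.0 m³/s; ΣQ_DR = 780.1 m³/s.
V = ΣQ_DR · Δt = 780.1 × 1800 s = 1.404 × 10^6 m³.
Over A = 59.7 km², depth = V / A = 23.5 mm.

d ≈ 23.5 mm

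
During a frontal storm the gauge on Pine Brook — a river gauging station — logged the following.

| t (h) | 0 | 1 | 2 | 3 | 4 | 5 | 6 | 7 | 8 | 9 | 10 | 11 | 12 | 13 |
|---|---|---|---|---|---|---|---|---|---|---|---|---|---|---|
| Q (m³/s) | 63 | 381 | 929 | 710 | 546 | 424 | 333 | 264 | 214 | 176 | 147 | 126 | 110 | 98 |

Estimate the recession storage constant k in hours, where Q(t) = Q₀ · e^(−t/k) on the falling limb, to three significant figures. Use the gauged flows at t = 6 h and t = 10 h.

k ≈ 4.89 h

On the falling limb, Q drops from 333 to 147 m³/s between t = 6 h and t = 10 h (Δt = 4 h).
k = −Δt / ln(Q₂/Q₁) = −4 / ln(147/333) = 4.89 h.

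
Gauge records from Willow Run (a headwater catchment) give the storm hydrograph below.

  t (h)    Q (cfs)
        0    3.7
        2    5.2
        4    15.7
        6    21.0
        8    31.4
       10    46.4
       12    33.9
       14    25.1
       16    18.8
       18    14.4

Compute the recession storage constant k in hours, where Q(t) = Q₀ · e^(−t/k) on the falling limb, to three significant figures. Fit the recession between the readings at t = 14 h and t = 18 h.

On the falling limb, Q drops from 25.1 to 14.4 cfs between t = 14 h and t = 18 h (Δt = 4 h).
k = −Δt / ln(Q₂/Q₁) = −4 / ln(14.4/25.1) = 7.20 h.

k ≈ 7.20 h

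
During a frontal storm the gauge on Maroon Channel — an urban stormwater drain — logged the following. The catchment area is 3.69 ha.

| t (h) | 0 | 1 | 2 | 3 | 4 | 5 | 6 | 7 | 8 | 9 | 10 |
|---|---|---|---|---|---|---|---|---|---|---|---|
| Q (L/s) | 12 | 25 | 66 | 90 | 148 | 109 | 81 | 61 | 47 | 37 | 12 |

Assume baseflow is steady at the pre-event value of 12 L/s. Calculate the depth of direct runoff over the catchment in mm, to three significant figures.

d ≈ 54.2 mm

Direct runoff: 0.0, 13.0, 54.0, 78.0, 136.0, 97.0, 69.0, 49.0, 35.0, 25.0, 0.0 L/s; ΣQ_DR = 556.0 L/s.
V = ΣQ_DR · Δt = 556.0 × 3600 s = 2.002 × 10^6 L.
Over A = 3.69 ha, depth = V / A = 54.2 mm.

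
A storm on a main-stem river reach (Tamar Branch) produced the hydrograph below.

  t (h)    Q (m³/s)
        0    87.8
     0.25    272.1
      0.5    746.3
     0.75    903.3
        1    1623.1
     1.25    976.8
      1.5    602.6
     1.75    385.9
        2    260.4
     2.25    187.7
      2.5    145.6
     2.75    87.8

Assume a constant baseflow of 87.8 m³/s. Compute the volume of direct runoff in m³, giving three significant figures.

V ≈ 4.70 × 10^6 m³

Direct-runoff ordinates (Q − Q_b): 0.0, 184.3, 658.5, 815.5, 1535.3, 889.0, 514.8, 298.1, 172.6, 99.9, 57.8, 0.0 m³/s.
ΣQ_DR = 5226 m³/s.
With Δt = 0.25 h = 900 s, V = ΣQ_DR · Δt = 5226 × 900 = 4.70 × 10^6 m³.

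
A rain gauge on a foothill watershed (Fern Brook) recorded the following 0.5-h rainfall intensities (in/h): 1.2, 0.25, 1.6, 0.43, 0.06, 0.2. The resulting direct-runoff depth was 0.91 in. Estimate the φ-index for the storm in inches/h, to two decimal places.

Only the 2 blocks with intensity above φ contribute runoff: 1.2, 1.6 in/h.
Σ(I−φ)·Δt = d  ⇒  (1.2+1.6 − 2φ)·0.5 = 0.91
φ = (2.800 − 0.91/0.5) / 2 = 0.49 in/h.

φ ≈ 0.49 in/h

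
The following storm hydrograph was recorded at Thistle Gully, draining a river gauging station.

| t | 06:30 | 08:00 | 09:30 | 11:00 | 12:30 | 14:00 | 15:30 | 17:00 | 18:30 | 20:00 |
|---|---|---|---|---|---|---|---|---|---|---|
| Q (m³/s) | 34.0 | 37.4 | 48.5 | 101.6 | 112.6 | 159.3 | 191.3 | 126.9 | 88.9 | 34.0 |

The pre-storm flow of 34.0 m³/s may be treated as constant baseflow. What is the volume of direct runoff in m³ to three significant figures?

V ≈ 3.21 × 10^6 m³

Direct-runoff ordinates (Q − Q_b): 0.0, 3.4, 14.5, 67.6, 78.6, 125.3, 157.3, 92.9, 54.9, 0.0 m³/s.
ΣQ_DR = 594.5 m³/s.
With Δt = 1.5 h = 5400 s, V = ΣQ_DR · Δt = 594.5 × 5400 = 3.21 × 10^6 m³.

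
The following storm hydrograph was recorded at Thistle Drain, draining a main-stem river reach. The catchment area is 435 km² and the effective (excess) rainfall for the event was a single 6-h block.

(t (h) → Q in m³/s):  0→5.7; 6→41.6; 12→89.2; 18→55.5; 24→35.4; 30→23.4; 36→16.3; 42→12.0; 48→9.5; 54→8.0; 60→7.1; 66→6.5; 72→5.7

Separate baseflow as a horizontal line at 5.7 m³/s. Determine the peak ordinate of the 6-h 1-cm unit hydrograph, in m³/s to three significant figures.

U_p ≈ 69.5 m³/s

Direct runoff: 0.0, 35.9, 83.5, 49.8, 29.7, 17.7, 10.6, 6.3, 3.8, 2.3, 1.4, 0.8, 0.0 m³/s; ΣQ_DR = 241.8 m³/s, peak = 83.5 m³/s.
Runoff depth d = ΣQ_DR·Δt / A = 241.8 × 21600 / (435 km²) = 12.01 mm.
The 1-cm UH is the DRH scaled by (10 mm)/d, so U_p = 83.5 × 10/12.01 = 69.5 m³/s.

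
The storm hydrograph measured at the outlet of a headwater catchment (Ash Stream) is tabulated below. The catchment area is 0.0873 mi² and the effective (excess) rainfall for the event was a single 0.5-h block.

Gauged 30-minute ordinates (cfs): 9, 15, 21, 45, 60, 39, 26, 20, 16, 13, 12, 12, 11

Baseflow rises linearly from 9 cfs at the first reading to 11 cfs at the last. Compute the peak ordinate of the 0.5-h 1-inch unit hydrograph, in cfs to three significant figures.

Direct runoff: 0.00, 5.83, 11.67, 35.50, 50.33, 29.17, 16.00, 9.83, 5.67, 2.50, 1.33, 1.17, 0.00 cfs; ΣQ_DR = 169.0 cfs, peak = 50.33 cfs.
Runoff depth d = ΣQ_DR·Δt / A = 169.0 × 1800 / (0.0873 mi²) = 1.500 in.
The 1-inch UH is the DRH scaled by (1 in)/d, so U_p = 50.33 × 1/1.500 = 33.6 cfs.

U_p ≈ 33.6 cfs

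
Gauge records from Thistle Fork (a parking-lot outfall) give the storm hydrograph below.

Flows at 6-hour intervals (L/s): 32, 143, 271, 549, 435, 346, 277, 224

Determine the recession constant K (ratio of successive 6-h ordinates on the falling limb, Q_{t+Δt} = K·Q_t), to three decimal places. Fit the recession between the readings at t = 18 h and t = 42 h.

K ≈ 0.799

Using the recession-limb readings at t = 18 h and t = 42 h: Q falls from 549 to 224 L/s over 4 intervals.
K = (Q₂/Q₁)^(1/4) = (224/549)^(1/4) = 0.799.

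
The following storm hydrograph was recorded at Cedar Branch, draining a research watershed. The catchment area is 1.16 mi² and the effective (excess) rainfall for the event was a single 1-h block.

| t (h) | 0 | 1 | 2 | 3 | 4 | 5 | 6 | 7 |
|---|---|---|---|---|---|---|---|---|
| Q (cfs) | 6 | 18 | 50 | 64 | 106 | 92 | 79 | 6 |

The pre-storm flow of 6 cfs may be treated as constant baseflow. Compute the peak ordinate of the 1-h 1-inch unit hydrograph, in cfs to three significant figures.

Direct runoff: 0.0, 12.0, 44.0, 58.0, 100.0, 86.0, 73.0, 0.0 cfs; ΣQ_DR = 373.0 cfs, peak = 100.0 cfs.
Runoff depth d = ΣQ_DR·Δt / A = 373.0 × 3600 / (1.16 mi²) = 0.4983 in.
The 1-inch UH is the DRH scaled by (1 in)/d, so U_p = 100.0 × 1/0.4983 = 201 cfs.

U_p ≈ 201 cfs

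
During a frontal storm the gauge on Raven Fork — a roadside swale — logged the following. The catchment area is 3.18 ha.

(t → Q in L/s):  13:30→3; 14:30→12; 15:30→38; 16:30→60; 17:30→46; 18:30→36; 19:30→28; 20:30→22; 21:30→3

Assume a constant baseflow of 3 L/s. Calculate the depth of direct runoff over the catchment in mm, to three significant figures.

Direct runoff: 0.0, 9.0, 35.0, 57.0, 43.0, 33.0, 25.0, 19.0, 0.0 L/s; ΣQ_DR = 221.0 L/s.
V = ΣQ_DR · Δt = 221.0 × 3600 s = 7.956 × 10^5 L.
Over A = 3.18 ha, depth = V / A = 25.0 mm.

d ≈ 25.0 mm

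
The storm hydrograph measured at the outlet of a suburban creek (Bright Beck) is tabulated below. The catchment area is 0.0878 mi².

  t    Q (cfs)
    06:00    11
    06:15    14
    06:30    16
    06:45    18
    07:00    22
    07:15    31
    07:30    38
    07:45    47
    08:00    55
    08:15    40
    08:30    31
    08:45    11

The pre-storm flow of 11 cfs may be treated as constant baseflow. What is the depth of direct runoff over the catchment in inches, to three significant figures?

d ≈ 0.891 in

Direct runoff: 0.0, 3.0, 5.0, 7.0, 11.0, 20.0, 27.0, 36.0, 44.0, 29.0, 20.0, 0.0 cfs; ΣQ_DR = 202.0 cfs.
V = ΣQ_DR · Δt = 202.0 × 900 s = 1.818 × 10^5 ft³.
Over A = 0.0878 mi², depth = V / A = 0.891 in.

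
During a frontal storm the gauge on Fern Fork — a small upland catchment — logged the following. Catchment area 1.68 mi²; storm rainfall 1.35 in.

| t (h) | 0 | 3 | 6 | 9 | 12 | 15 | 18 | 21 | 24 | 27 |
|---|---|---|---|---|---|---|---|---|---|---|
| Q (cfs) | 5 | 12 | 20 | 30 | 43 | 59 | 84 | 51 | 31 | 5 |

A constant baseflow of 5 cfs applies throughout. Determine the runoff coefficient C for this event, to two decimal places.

C ≈ 0.59

ΣQ_DR = 290.0 cfs; V = ΣQ_DR·Δt = 3.132 × 10^6 ft³.
Runoff depth d = V / A = 0.8025 in.
C = d / P = 0.8025 / 1.35 = 0.59.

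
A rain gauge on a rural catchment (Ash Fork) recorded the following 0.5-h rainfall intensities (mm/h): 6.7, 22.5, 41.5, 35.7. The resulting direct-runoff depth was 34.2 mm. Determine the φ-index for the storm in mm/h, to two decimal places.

φ ≈ 10.43 mm/h

Only the 3 blocks with intensity above φ contribute runoff: 22.5, 41.5, 35.7 mm/h.
Σ(I−φ)·Δt = d  ⇒  (22.5+41.5+35.7 − 3φ)·0.5 = 34.2
φ = (99.70 − 34.2/0.5) / 3 = 10.43 mm/h.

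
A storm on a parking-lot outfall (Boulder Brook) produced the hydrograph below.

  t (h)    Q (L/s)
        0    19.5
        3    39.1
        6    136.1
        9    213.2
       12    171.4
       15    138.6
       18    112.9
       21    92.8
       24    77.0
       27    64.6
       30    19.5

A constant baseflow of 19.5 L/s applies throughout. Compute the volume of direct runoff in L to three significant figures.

Direct-runoff ordinates (Q − Q_b): 0.0, 19.6, 116.6, 193.7, 151.9, 119.1, 93.4, 73.3, 57.5, 45.1, 0.0 L/s.
ΣQ_DR = 870.2 L/s.
With Δt = 3 h = 10800 s, V = ΣQ_DR · Δt = 870.2 × 10800 = 9.40 × 10^6 L.

V ≈ 9.40 × 10^6 L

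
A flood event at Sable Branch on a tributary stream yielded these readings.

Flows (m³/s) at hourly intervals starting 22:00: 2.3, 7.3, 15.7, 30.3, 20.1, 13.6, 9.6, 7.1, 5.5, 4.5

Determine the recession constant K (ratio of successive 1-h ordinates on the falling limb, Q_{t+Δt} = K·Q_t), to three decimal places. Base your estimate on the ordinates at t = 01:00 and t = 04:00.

Using the recession-limb readings at t = 01:00 and t = 04:00: Q falls from 30.3 to 9.6 m³/s over 3 intervals.
K = (Q₂/Q₁)^(1/3) = (9.6/30.3)^(1/3) = 0.682.

K ≈ 0.682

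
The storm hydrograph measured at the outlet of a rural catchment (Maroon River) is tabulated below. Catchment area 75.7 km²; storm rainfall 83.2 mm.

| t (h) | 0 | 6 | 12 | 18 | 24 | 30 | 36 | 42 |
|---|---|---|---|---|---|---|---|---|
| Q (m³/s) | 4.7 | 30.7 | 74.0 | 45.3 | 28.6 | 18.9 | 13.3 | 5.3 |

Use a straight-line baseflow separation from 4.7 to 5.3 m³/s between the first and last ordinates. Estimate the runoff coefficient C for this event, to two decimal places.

ΣQ_DR = 180.8 m³/s; V = ΣQ_DR·Δt = 3.905 × 10^6 m³.
Runoff depth d = V / A = 51.59 mm.
C = d / P = 51.59 / 83.2 = 0.62.

C ≈ 0.62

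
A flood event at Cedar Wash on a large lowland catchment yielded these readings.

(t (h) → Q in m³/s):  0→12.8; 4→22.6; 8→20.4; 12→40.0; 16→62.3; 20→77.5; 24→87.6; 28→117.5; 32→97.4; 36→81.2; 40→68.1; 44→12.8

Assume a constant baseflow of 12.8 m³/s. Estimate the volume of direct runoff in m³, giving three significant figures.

Direct-runoff ordinates (Q − Q_b): 0.0, 9.8, 7.6, 27.2, 49.5, 64.7, 74.8, 104.7, 84.6, 68.4, 55.3, 0.0 m³/s.
ΣQ_DR = 546.6 m³/s.
With Δt = 4 h = 14400 s, V = ΣQ_DR · Δt = 546.6 × 14400 = 7.87 × 10^6 m³.

V ≈ 7.87 × 10^6 m³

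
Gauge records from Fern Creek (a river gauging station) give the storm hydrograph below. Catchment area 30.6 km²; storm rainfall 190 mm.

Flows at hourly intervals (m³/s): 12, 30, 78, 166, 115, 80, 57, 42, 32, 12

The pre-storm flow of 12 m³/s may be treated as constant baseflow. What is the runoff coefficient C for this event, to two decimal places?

C ≈ 0.31

ΣQ_DR = 504.0 m³/s; V = ΣQ_DR·Δt = 1.814 × 10^6 m³.
Runoff depth d = V / A = 59.29 mm.
C = d / P = 59.29 / 190 = 0.31.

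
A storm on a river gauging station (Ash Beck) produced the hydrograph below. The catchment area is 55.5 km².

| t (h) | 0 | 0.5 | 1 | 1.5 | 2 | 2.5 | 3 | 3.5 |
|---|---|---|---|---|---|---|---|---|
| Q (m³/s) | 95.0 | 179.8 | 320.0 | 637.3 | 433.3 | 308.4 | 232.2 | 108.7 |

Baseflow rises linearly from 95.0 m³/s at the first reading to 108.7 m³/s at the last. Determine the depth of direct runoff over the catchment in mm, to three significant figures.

d ≈ 48.6 mm

Direct runoff: 0.00, 82.84, 221.09, 536.43, 330.47, 203.61, 125.46, 0.00 m³/s; ΣQ_DR = 1500 m³/s.
V = ΣQ_DR · Δt = 1500 × 1800 s = 2.700 × 10^6 m³.
Over A = 55.5 km², depth = V / A = 48.6 mm.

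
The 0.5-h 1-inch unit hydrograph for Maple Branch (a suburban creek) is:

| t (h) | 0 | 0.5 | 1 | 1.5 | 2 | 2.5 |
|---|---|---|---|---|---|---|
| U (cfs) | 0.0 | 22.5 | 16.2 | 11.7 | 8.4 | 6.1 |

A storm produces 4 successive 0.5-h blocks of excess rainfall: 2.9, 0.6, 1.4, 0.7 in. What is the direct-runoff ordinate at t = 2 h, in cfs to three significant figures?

By discrete convolution, Q_j = Σ (P_i / 1 in) · U_{j−i}.
At t = 2 h (j=4): Q = (2.9/1)·8.4 + (0.6/1)·11.7 + (1.4/1)·16.2 + (0.7/1)·22.5 = 69.8 cfs.

Q ≈ 69.8 cfs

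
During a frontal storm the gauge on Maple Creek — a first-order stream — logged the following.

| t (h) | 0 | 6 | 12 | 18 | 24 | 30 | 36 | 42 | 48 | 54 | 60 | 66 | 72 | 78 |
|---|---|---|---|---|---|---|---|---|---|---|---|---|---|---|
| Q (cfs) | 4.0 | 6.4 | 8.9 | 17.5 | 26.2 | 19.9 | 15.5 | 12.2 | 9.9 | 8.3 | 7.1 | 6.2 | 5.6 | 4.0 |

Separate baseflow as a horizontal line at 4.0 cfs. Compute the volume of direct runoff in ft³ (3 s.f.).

Direct-runoff ordinates (Q − Q_b): 0.0, 2.4, 4.9, 13.5, 22.2, 15.9, 11.5, 8.2, 5.9, 4.3, 3.1, 2.2, 1.6, 0.0 cfs.
ΣQ_DR = 95.70 cfs.
With Δt = 6 h = 21600 s, V = ΣQ_DR · Δt = 95.70 × 21600 = 2.07 × 10^6 ft³.

V ≈ 2.07 × 10^6 ft³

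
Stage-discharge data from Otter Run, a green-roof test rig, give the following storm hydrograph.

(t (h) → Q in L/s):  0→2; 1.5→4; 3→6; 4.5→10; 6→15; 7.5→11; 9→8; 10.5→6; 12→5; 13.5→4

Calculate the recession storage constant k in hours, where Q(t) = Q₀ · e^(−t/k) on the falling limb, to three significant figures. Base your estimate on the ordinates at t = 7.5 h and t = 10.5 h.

On the falling limb, Q drops from 11 to 6 L/s between t = 7.5 h and t = 10.5 h (Δt = 3 h).
k = −Δt / ln(Q₂/Q₁) = −3 / ln(6/11) = 4.95 h.

k ≈ 4.95 h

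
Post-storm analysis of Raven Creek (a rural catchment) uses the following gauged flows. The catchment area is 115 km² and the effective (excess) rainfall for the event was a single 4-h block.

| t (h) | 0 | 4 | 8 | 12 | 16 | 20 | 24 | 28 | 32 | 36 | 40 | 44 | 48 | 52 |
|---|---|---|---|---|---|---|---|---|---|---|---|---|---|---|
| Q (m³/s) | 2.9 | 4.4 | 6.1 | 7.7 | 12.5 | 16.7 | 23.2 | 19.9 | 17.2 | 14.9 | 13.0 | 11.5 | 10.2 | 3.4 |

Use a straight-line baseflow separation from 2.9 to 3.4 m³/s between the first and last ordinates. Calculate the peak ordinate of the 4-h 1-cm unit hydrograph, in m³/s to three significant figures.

Direct runoff: 0.00, 1.46, 3.12, 4.68, 9.45, 13.61, 20.07, 16.73, 13.99, 11.65, 9.72, 8.18, 6.84, 0.00 m³/s; ΣQ_DR = 119.5 m³/s, peak = 20.07 m³/s.
Runoff depth d = ΣQ_DR·Δt / A = 119.5 × 14400 / (115 km²) = 14.96 mm.
The 1-cm UH is the DRH scaled by (10 mm)/d, so U_p = 20.07 × 10/14.96 = 13.4 m³/s.

U_p ≈ 13.4 m³/s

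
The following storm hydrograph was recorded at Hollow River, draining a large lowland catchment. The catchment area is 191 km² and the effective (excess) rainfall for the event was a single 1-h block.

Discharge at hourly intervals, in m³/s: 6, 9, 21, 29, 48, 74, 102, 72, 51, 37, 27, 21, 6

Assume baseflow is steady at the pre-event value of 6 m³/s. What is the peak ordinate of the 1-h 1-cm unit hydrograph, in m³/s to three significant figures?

Direct runoff: 0.0, 3.0, 15.0, 23.0, 42.0, 68.0, 96.0, 66.0, 45.0, 31.0, 21.0, 15.0, 0.0 m³/s; ΣQ_DR = 425.0 m³/s, peak = 96.0 m³/s.
Runoff depth d = ΣQ_DR·Δt / A = 425.0 × 3600 / (191 km²) = 8.010 mm.
The 1-cm UH is the DRH scaled by (10 mm)/d, so U_p = 96.0 × 10/8.010 = 120 m³/s.

U_p ≈ 120 m³/s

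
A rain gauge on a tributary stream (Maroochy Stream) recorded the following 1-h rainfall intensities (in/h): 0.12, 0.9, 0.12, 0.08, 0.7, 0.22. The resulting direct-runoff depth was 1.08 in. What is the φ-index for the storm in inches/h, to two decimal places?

Only the 2 blocks with intensity above φ contribute runoff: 0.9, 0.7 in/h.
Σ(I−φ)·Δt = d  ⇒  (0.9+0.7 − 2φ)·1 = 1.08
φ = (1.600 − 1.08/1) / 2 = 0.26 in/h.

φ ≈ 0.26 in/h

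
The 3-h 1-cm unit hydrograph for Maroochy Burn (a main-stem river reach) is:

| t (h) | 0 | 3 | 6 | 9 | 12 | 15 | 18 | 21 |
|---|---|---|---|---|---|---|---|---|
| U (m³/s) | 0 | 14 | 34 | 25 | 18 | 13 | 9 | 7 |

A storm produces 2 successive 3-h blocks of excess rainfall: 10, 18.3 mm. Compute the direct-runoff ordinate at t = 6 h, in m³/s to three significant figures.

Q ≈ 59.6 m³/s

By discrete convolution, Q_j = Σ (P_i / 10 mm) · U_{j−i}.
At t = 6 h (j=2): Q = (10/10)·34 + (18.3/10)·14 = 59.6 m³/s.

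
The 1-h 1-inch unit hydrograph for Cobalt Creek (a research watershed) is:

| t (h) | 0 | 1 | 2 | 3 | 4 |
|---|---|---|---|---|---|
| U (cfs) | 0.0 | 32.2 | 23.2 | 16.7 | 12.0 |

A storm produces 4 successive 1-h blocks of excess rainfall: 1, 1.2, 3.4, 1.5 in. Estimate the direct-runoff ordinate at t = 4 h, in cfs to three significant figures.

Q ≈ 159 cfs

By discrete convolution, Q_j = Σ (P_i / 1 in) · U_{j−i}.
At t = 4 h (j=4): Q = (1/1)·12.0 + (1.2/1)·16.7 + (3.4/1)·23.2 + (1.5/1)·32.2 = 159 cfs.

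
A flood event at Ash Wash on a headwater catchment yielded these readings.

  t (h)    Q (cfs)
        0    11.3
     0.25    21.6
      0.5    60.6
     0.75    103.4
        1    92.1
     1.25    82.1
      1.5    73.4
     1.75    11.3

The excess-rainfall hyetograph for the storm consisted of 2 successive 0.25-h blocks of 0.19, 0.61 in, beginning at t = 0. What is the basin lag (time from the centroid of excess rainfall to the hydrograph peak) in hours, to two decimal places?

Centroid of excess rainfall: t_c = Σ P_i·t̄_i / ΣP_i = 0.3156 h (block centres at 0.125, 0.375 h).
Hydrograph peak occurs at t = 0.75 h, so basin lag t_L = 0.75 − 0.3156 = 0.43 h.

t_L ≈ 0.43 h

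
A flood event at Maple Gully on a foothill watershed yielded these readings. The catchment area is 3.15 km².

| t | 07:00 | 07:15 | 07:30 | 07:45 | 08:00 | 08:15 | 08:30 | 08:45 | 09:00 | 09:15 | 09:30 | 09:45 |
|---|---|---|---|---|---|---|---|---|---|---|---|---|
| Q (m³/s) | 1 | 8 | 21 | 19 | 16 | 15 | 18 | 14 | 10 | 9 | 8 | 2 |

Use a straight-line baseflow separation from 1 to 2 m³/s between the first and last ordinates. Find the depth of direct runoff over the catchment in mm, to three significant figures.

Direct runoff: 0.00, 6.91, 19.82, 17.73, 14.64, 13.55, 16.45, 12.36, 8.27, 7.18, 6.09, 0.00 m³/s; ΣQ_DR = 123.0 m³/s.
V = ΣQ_DR · Δt = 123.0 × 900 s = 1.107 × 10^5 m³.
Over A = 3.15 km², depth = V / A = 35.1 mm.

d ≈ 35.1 mm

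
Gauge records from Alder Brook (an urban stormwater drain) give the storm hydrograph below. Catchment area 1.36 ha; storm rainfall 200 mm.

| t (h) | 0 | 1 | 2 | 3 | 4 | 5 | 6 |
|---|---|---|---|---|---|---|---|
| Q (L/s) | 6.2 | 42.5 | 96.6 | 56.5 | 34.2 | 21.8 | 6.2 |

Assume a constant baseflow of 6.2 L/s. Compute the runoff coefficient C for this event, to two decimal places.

ΣQ_DR = 220.6 L/s; V = ΣQ_DR·Δt = 7.942 × 10^5 L.
Runoff depth d = V / A = 58.39 mm.
C = d / P = 58.39 / 200 = 0.29.

C ≈ 0.29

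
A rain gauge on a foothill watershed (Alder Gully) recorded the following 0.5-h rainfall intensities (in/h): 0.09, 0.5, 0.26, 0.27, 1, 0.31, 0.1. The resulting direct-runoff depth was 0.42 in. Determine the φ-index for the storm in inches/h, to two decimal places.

Only the 2 blocks with intensity above φ contribute runoff: 0.5, 1 in/h.
Σ(I−φ)·Δt = d  ⇒  (0.5+1 − 2φ)·0.5 = 0.42
φ = (1.500 − 0.42/0.5) / 2 = 0.33 in/h.

φ ≈ 0.33 in/h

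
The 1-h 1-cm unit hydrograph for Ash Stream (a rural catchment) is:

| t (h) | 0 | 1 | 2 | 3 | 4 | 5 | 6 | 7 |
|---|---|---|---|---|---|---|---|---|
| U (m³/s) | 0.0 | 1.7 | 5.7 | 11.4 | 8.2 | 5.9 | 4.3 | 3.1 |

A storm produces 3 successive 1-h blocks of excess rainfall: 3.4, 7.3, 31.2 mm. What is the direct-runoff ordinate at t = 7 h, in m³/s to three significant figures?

Q ≈ 22.6 m³/s

By discrete convolution, Q_j = Σ (P_i / 10 mm) · U_{j−i}.
At t = 7 h (j=7): Q = (3.4/10)·3.1 + (7.3/10)·4.3 + (31.2/10)·5.9 = 22.6 m³/s.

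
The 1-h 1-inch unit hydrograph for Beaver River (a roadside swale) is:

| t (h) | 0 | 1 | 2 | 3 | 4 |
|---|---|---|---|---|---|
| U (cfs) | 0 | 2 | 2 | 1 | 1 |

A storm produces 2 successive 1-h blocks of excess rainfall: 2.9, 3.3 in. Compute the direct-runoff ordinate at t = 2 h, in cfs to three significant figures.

Q ≈ 12.4 cfs

By discrete convolution, Q_j = Σ (P_i / 1 in) · U_{j−i}.
At t = 2 h (j=2): Q = (2.9/1)·2 + (3.3/1)·2 = 12.4 cfs.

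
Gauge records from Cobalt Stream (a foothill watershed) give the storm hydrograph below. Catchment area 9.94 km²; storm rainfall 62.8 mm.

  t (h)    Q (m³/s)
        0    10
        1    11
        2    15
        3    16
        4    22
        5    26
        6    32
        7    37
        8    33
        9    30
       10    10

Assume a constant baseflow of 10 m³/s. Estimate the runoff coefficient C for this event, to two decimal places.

C ≈ 0.76

ΣQ_DR = 132.0 m³/s; V = ΣQ_DR·Δt = 4.752 × 10^5 m³.
Runoff depth d = V / A = 47.81 mm.
C = d / P = 47.81 / 62.8 = 0.76.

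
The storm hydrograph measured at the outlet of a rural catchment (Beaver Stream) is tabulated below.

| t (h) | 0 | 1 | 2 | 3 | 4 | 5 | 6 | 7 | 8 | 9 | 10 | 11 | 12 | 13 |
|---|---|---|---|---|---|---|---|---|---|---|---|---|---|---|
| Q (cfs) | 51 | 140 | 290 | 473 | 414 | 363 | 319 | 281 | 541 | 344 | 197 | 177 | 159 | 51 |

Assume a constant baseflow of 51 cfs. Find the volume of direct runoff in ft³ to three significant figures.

Direct-runoff ordinates (Q − Q_b): 0.0, 89.0, 239.0, 422.0, 363.0, 312.0, 268.0, 230.0, 490.0, 293.0, 146.0, 126.0, 108.0, 0.0 cfs.
ΣQ_DR = 3086 cfs.
With Δt = 1 h = 3600 s, V = ΣQ_DR · Δt = 3086 × 3600 = 1.11 × 10^7 ft³.

V ≈ 1.11 × 10^7 ft³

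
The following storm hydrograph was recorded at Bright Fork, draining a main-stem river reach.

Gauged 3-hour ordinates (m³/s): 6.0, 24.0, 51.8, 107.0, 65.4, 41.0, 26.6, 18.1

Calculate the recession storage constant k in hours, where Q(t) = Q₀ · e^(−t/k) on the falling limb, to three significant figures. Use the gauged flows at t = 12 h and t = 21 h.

On the falling limb, Q drops from 65.4 to 18.1 m³/s between t = 12 h and t = 21 h (Δt = 9 h).
k = −Δt / ln(Q₂/Q₁) = −9 / ln(18.1/65.4) = 7.01 h.

k ≈ 7.01 h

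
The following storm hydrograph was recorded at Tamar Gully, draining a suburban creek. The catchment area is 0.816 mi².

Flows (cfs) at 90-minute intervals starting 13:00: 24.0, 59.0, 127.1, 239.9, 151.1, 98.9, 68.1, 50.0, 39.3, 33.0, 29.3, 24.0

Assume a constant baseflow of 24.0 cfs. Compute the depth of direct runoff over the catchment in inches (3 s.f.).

d ≈ 1.87 in

Direct runoff: 0.0, 35.0, 103.1, 215.9, 127.1, 74.9, 44.1, 26.0, 15.3, 9.0, 5.3, 0.0 cfs; ΣQ_DR = 655.7 cfs.
V = ΣQ_DR · Δt = 655.7 × 5400 s = 3.541 × 10^6 ft³.
Over A = 0.816 mi², depth = V / A = 1.87 in.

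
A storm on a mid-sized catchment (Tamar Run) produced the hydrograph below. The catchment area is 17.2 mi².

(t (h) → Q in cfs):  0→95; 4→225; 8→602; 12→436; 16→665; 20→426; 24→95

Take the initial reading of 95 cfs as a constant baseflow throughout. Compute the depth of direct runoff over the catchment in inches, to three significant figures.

d ≈ 0.677 in

Direct runoff: 0.0, 130.0, 507.0, 341.0, 570.0, 331.0, 0.0 cfs; ΣQ_DR = 1879 cfs.
V = ΣQ_DR · Δt = 1879 × 14400 s = 2.706 × 10^7 ft³.
Over A = 17.2 mi², depth = V / A = 0.677 in.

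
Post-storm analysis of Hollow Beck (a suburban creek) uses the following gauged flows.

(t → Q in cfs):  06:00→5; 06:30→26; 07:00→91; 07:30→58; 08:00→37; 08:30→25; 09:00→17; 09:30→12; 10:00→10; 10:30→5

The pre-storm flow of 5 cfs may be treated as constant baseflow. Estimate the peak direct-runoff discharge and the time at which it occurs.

Subtracting baseflow gives direct-runoff ordinates: 0.0, 21.0, 86.0, 53.0, 32.0, 20.0, 12.0, 7.0, 5.0, 0.0 cfs.
The maximum is 86.0 cfs, occurring at the reading for t = 07:00.

Q_p = 86.0 cfs at t = 07:00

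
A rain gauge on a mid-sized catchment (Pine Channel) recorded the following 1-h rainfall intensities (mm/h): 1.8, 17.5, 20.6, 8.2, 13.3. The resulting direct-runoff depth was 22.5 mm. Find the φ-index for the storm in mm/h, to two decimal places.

Only the 3 blocks with intensity above φ contribute runoff: 17.5, 20.6, 13.3 mm/h.
Σ(I−φ)·Δt = d  ⇒  (17.5+20.6+13.3 − 3φ)·1 = 22.5
φ = (51.40 − 22.5/1) / 3 = 9.63 mm/h.

φ ≈ 9.63 mm/h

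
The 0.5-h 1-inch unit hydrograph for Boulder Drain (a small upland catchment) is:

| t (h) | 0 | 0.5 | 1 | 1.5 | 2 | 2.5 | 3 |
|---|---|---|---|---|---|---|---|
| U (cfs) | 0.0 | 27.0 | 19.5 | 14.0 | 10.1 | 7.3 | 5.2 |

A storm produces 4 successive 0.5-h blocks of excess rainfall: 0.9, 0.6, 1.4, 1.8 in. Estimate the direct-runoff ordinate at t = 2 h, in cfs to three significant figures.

Q ≈ 93.4 cfs

By discrete convolution, Q_j = Σ (P_i / 1 in) · U_{j−i}.
At t = 2 h (j=4): Q = (0.9/1)·10.1 + (0.6/1)·14.0 + (1.4/1)·19.5 + (1.8/1)·27.0 = 93.4 cfs.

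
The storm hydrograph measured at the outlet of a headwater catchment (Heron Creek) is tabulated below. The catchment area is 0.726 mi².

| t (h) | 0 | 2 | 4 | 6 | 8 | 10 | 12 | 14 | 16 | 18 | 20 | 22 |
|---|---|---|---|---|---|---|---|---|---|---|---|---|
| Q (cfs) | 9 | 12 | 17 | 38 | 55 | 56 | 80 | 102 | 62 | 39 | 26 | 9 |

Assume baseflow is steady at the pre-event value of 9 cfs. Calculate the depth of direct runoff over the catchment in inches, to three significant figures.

Direct runoff: 0.0, 3.0, 8.0, 29.0, 46.0, 47.0, 71.0, 93.0, 53.0, 30.0, 17.0, 0.0 cfs; ΣQ_DR = 397.0 cfs.
V = ΣQ_DR · Δt = 397.0 × 7200 s = 2.858 × 10^6 ft³.
Over A = 0.726 mi², depth = V / A = 1.69 in.

d ≈ 1.69 in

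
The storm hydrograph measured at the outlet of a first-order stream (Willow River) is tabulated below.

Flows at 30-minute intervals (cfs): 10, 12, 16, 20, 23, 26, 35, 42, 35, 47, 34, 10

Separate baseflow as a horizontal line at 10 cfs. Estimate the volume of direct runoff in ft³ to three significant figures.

V ≈ 3.42 × 10^5 ft³

Direct-runoff ordinates (Q − Q_b): 0.0, 2.0, 6.0, 10.0, 13.0, 16.0, 25.0, 32.0, 25.0, 37.0, 24.0, 0.0 cfs.
ΣQ_DR = 190.0 cfs.
With Δt = 0.5 h = 1800 s, V = ΣQ_DR · Δt = 190.0 × 1800 = 3.42 × 10^5 ft³.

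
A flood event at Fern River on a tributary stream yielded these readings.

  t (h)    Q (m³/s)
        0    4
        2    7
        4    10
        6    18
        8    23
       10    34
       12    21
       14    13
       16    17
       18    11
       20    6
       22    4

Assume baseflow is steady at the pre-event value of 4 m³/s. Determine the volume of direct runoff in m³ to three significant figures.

Direct-runoff ordinates (Q − Q_b): 0.0, 3.0, 6.0, 14.0, 19.0, 30.0, 17.0, 9.0, 13.0, 7.0, 2.0, 0.0 m³/s.
ΣQ_DR = 120.0 m³/s.
With Δt = 2 h = 7200 s, V = ΣQ_DR · Δt = 120.0 × 7200 = 8.64 × 10^5 m³.

V ≈ 8.64 × 10^5 m³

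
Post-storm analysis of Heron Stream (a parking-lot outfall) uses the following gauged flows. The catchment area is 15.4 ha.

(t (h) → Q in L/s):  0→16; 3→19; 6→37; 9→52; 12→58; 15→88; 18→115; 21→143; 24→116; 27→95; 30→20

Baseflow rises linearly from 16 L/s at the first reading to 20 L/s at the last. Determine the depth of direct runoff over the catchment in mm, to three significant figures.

d ≈ 39.3 mm

Direct runoff: 0.00, 2.60, 20.20, 34.80, 40.40, 70.00, 96.60, 124.20, 96.80, 75.40, 0.00 L/s; ΣQ_DR = 561.0 L/s.
V = ΣQ_DR · Δt = 561.0 × 10800 s = 6.059 × 10^6 L.
Over A = 15.4 ha, depth = V / A = 39.3 mm.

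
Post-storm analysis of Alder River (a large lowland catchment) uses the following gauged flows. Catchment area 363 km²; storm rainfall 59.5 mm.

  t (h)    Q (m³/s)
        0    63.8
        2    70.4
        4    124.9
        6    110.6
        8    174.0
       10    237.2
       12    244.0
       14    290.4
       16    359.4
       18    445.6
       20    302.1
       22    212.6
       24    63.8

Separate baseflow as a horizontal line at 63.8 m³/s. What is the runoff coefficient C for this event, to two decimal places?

ΣQ_DR = 1869 m³/s; V = ΣQ_DR·Δt = 1.346 × 10^7 m³.
Runoff depth d = V / A = 37.08 mm.
C = d / P = 37.08 / 59.5 = 0.62.

C ≈ 0.62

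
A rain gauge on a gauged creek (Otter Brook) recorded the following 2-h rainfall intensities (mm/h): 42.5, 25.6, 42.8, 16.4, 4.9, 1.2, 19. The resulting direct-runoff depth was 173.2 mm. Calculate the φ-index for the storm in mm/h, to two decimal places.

Only the 5 blocks with intensity above φ contribute runoff: 42.5, 25.6, 42.8, 16.4, 19 mm/h.
Σ(I−φ)·Δt = d  ⇒  (42.5+25.6+42.8+16.4+19 − 5φ)·2 = 173.2
φ = (146.3 − 173.2/2) / 5 = 11.94 mm/h.

φ ≈ 11.94 mm/h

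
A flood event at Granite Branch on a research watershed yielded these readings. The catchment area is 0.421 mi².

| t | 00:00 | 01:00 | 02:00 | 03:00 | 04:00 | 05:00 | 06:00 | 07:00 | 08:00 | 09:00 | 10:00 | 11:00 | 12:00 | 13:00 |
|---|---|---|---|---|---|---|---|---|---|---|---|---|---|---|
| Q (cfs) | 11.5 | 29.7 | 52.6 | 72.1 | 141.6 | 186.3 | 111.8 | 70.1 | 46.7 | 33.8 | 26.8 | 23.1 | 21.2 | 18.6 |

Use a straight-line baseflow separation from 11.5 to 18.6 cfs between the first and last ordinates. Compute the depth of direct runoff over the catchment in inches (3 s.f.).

Direct runoff: 0.00, 17.65, 40.01, 58.96, 127.92, 172.07, 97.02, 54.78, 30.83, 17.38, 9.84, 5.59, 3.15, 0.00 cfs; ΣQ_DR = 635.2 cfs.
V = ΣQ_DR · Δt = 635.2 × 3600 s = 2.287 × 10^6 ft³.
Over A = 0.421 mi², depth = V / A = 2.34 in.

d ≈ 2.34 in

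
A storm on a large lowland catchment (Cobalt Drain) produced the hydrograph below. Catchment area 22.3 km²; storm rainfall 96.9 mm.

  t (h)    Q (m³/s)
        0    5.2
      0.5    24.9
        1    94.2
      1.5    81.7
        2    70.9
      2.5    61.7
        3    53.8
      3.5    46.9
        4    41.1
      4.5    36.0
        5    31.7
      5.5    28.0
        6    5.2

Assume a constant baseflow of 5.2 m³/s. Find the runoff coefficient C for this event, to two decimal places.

C ≈ 0.43

ΣQ_DR = 513.7 m³/s; V = ΣQ_DR·Δt = 9.247 × 10^5 m³.
Runoff depth d = V / A = 41.46 mm.
C = d / P = 41.46 / 96.9 = 0.43.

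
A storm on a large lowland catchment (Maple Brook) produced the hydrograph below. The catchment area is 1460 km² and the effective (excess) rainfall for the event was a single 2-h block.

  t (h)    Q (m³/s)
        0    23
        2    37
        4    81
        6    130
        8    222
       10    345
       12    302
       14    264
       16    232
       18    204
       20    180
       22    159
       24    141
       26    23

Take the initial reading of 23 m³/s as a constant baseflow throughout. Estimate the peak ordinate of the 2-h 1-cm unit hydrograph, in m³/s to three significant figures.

Direct runoff: 0.0, 14.0, 58.0, 107.0, 199.0, 322.0, 279.0, 241.0, 209.0, 181.0, 157.0, 136.0, 118.0, 0.0 m³/s; ΣQ_DR = 2021 m³/s, peak = 322.0 m³/s.
Runoff depth d = ΣQ_DR·Δt / A = 2021 × 7200 / (1460 km²) = 9.967 mm.
The 1-cm UH is the DRH scaled by (10 mm)/d, so U_p = 322.0 × 10/9.967 = 323 m³/s.

U_p ≈ 323 m³/s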